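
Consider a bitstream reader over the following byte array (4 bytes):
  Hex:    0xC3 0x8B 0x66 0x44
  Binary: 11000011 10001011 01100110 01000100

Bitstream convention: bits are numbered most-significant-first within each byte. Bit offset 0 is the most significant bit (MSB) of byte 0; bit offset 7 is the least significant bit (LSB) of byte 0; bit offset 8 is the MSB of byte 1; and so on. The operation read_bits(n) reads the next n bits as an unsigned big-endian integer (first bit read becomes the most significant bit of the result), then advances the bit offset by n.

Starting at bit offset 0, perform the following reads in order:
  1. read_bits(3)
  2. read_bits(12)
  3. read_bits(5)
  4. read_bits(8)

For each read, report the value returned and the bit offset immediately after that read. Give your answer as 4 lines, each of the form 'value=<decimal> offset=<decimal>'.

Read 1: bits[0:3] width=3 -> value=6 (bin 110); offset now 3 = byte 0 bit 3; 29 bits remain
Read 2: bits[3:15] width=12 -> value=453 (bin 000111000101); offset now 15 = byte 1 bit 7; 17 bits remain
Read 3: bits[15:20] width=5 -> value=22 (bin 10110); offset now 20 = byte 2 bit 4; 12 bits remain
Read 4: bits[20:28] width=8 -> value=100 (bin 01100100); offset now 28 = byte 3 bit 4; 4 bits remain

Answer: value=6 offset=3
value=453 offset=15
value=22 offset=20
value=100 offset=28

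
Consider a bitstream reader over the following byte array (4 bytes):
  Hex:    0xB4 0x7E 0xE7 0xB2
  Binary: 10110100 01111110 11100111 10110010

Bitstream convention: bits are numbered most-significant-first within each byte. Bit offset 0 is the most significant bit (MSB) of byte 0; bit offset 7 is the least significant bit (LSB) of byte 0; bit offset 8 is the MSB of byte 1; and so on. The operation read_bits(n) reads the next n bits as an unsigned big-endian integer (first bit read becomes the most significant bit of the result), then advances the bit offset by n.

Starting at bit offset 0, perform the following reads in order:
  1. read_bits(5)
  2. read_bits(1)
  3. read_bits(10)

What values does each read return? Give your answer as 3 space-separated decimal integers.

Answer: 22 1 126

Derivation:
Read 1: bits[0:5] width=5 -> value=22 (bin 10110); offset now 5 = byte 0 bit 5; 27 bits remain
Read 2: bits[5:6] width=1 -> value=1 (bin 1); offset now 6 = byte 0 bit 6; 26 bits remain
Read 3: bits[6:16] width=10 -> value=126 (bin 0001111110); offset now 16 = byte 2 bit 0; 16 bits remain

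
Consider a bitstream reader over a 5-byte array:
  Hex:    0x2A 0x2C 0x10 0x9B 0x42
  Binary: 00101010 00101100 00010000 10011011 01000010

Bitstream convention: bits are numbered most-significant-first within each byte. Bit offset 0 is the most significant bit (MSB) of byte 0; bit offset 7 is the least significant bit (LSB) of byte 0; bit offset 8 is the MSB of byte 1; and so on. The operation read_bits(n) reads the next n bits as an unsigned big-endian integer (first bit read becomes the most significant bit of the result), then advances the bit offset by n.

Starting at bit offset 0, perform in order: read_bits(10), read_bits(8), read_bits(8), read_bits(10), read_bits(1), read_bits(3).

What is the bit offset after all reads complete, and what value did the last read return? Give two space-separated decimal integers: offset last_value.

Read 1: bits[0:10] width=10 -> value=168 (bin 0010101000); offset now 10 = byte 1 bit 2; 30 bits remain
Read 2: bits[10:18] width=8 -> value=176 (bin 10110000); offset now 18 = byte 2 bit 2; 22 bits remain
Read 3: bits[18:26] width=8 -> value=66 (bin 01000010); offset now 26 = byte 3 bit 2; 14 bits remain
Read 4: bits[26:36] width=10 -> value=436 (bin 0110110100); offset now 36 = byte 4 bit 4; 4 bits remain
Read 5: bits[36:37] width=1 -> value=0 (bin 0); offset now 37 = byte 4 bit 5; 3 bits remain
Read 6: bits[37:40] width=3 -> value=2 (bin 010); offset now 40 = byte 5 bit 0; 0 bits remain

Answer: 40 2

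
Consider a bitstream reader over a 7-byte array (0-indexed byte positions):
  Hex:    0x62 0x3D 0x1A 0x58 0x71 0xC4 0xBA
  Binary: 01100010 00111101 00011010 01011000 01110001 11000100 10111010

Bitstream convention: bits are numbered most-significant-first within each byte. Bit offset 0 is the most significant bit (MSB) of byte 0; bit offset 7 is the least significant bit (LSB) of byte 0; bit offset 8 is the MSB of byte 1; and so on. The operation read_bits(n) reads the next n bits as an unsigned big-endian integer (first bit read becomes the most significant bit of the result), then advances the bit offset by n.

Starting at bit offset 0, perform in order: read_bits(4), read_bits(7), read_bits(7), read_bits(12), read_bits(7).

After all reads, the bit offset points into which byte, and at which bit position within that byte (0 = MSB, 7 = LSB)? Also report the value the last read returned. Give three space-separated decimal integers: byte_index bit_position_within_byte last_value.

Answer: 4 5 14

Derivation:
Read 1: bits[0:4] width=4 -> value=6 (bin 0110); offset now 4 = byte 0 bit 4; 52 bits remain
Read 2: bits[4:11] width=7 -> value=17 (bin 0010001); offset now 11 = byte 1 bit 3; 45 bits remain
Read 3: bits[11:18] width=7 -> value=116 (bin 1110100); offset now 18 = byte 2 bit 2; 38 bits remain
Read 4: bits[18:30] width=12 -> value=1686 (bin 011010010110); offset now 30 = byte 3 bit 6; 26 bits remain
Read 5: bits[30:37] width=7 -> value=14 (bin 0001110); offset now 37 = byte 4 bit 5; 19 bits remain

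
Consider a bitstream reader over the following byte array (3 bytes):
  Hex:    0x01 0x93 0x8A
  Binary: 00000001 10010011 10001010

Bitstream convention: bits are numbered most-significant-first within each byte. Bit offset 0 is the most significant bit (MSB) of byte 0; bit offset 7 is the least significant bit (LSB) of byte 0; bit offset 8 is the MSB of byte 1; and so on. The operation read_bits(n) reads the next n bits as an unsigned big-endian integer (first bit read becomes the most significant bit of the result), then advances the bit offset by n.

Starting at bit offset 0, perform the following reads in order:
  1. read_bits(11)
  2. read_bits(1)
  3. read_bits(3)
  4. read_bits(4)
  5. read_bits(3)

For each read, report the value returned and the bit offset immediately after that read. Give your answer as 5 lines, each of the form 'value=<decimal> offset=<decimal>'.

Read 1: bits[0:11] width=11 -> value=12 (bin 00000001100); offset now 11 = byte 1 bit 3; 13 bits remain
Read 2: bits[11:12] width=1 -> value=1 (bin 1); offset now 12 = byte 1 bit 4; 12 bits remain
Read 3: bits[12:15] width=3 -> value=1 (bin 001); offset now 15 = byte 1 bit 7; 9 bits remain
Read 4: bits[15:19] width=4 -> value=12 (bin 1100); offset now 19 = byte 2 bit 3; 5 bits remain
Read 5: bits[19:22] width=3 -> value=2 (bin 010); offset now 22 = byte 2 bit 6; 2 bits remain

Answer: value=12 offset=11
value=1 offset=12
value=1 offset=15
value=12 offset=19
value=2 offset=22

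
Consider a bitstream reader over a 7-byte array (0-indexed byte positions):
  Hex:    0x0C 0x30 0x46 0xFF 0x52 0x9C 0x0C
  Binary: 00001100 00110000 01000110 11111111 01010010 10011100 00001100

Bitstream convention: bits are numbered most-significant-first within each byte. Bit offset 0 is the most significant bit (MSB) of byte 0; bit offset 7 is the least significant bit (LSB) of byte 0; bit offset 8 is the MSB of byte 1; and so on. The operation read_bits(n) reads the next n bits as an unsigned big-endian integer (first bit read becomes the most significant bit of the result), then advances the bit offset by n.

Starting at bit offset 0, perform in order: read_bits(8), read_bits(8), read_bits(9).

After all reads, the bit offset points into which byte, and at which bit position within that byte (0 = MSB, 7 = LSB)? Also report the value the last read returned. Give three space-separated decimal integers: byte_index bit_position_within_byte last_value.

Read 1: bits[0:8] width=8 -> value=12 (bin 00001100); offset now 8 = byte 1 bit 0; 48 bits remain
Read 2: bits[8:16] width=8 -> value=48 (bin 00110000); offset now 16 = byte 2 bit 0; 40 bits remain
Read 3: bits[16:25] width=9 -> value=141 (bin 010001101); offset now 25 = byte 3 bit 1; 31 bits remain

Answer: 3 1 141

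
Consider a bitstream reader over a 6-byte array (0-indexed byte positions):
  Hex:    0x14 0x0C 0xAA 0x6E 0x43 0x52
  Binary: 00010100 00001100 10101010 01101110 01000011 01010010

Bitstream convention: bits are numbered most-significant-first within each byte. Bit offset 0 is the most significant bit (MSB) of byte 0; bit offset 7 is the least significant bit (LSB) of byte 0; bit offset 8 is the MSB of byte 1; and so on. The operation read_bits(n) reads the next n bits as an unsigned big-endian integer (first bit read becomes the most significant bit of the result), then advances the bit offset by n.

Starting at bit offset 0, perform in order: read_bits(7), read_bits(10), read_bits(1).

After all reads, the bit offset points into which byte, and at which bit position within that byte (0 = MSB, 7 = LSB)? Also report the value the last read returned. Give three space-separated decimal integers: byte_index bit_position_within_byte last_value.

Answer: 2 2 0

Derivation:
Read 1: bits[0:7] width=7 -> value=10 (bin 0001010); offset now 7 = byte 0 bit 7; 41 bits remain
Read 2: bits[7:17] width=10 -> value=25 (bin 0000011001); offset now 17 = byte 2 bit 1; 31 bits remain
Read 3: bits[17:18] width=1 -> value=0 (bin 0); offset now 18 = byte 2 bit 2; 30 bits remain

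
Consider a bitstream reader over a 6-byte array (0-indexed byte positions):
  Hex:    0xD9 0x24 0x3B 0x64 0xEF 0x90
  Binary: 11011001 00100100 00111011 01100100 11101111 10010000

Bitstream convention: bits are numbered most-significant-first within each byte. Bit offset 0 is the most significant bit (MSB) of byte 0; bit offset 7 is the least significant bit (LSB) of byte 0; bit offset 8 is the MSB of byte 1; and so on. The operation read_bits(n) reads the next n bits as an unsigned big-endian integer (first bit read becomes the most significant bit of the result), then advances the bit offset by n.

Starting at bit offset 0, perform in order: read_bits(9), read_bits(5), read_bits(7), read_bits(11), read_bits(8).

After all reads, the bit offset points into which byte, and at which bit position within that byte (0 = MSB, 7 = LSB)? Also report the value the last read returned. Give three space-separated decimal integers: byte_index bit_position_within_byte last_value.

Answer: 5 0 239

Derivation:
Read 1: bits[0:9] width=9 -> value=434 (bin 110110010); offset now 9 = byte 1 bit 1; 39 bits remain
Read 2: bits[9:14] width=5 -> value=9 (bin 01001); offset now 14 = byte 1 bit 6; 34 bits remain
Read 3: bits[14:21] width=7 -> value=7 (bin 0000111); offset now 21 = byte 2 bit 5; 27 bits remain
Read 4: bits[21:32] width=11 -> value=868 (bin 01101100100); offset now 32 = byte 4 bit 0; 16 bits remain
Read 5: bits[32:40] width=8 -> value=239 (bin 11101111); offset now 40 = byte 5 bit 0; 8 bits remain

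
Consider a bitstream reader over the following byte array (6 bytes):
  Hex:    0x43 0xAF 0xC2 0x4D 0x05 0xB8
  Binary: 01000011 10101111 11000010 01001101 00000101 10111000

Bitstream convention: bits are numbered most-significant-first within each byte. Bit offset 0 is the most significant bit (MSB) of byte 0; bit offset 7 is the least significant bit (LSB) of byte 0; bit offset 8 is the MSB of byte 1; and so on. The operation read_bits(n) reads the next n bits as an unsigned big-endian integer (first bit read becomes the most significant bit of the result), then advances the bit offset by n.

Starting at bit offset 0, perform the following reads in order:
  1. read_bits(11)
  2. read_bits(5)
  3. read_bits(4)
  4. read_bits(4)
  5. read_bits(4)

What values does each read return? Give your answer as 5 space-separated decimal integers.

Read 1: bits[0:11] width=11 -> value=541 (bin 01000011101); offset now 11 = byte 1 bit 3; 37 bits remain
Read 2: bits[11:16] width=5 -> value=15 (bin 01111); offset now 16 = byte 2 bit 0; 32 bits remain
Read 3: bits[16:20] width=4 -> value=12 (bin 1100); offset now 20 = byte 2 bit 4; 28 bits remain
Read 4: bits[20:24] width=4 -> value=2 (bin 0010); offset now 24 = byte 3 bit 0; 24 bits remain
Read 5: bits[24:28] width=4 -> value=4 (bin 0100); offset now 28 = byte 3 bit 4; 20 bits remain

Answer: 541 15 12 2 4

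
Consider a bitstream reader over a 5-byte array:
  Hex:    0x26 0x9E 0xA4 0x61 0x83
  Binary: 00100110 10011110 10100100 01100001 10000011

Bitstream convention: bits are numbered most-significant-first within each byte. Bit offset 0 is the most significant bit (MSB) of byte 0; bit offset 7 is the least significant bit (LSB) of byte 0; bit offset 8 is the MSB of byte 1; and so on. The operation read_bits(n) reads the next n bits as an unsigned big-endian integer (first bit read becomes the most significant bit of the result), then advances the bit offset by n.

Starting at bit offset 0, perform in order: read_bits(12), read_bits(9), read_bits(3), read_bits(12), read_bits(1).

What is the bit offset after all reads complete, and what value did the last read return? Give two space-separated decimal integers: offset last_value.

Answer: 37 0

Derivation:
Read 1: bits[0:12] width=12 -> value=617 (bin 001001101001); offset now 12 = byte 1 bit 4; 28 bits remain
Read 2: bits[12:21] width=9 -> value=468 (bin 111010100); offset now 21 = byte 2 bit 5; 19 bits remain
Read 3: bits[21:24] width=3 -> value=4 (bin 100); offset now 24 = byte 3 bit 0; 16 bits remain
Read 4: bits[24:36] width=12 -> value=1560 (bin 011000011000); offset now 36 = byte 4 bit 4; 4 bits remain
Read 5: bits[36:37] width=1 -> value=0 (bin 0); offset now 37 = byte 4 bit 5; 3 bits remain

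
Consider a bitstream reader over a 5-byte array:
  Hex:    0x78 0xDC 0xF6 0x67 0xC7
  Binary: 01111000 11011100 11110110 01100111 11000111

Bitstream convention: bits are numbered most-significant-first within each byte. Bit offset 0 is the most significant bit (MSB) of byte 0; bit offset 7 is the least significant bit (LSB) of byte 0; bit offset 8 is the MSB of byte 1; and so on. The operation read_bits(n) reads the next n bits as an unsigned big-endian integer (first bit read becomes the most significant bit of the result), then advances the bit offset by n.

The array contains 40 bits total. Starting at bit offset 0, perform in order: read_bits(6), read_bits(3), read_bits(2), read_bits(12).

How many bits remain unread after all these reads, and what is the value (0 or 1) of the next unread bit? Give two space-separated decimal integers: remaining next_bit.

Answer: 17 0

Derivation:
Read 1: bits[0:6] width=6 -> value=30 (bin 011110); offset now 6 = byte 0 bit 6; 34 bits remain
Read 2: bits[6:9] width=3 -> value=1 (bin 001); offset now 9 = byte 1 bit 1; 31 bits remain
Read 3: bits[9:11] width=2 -> value=2 (bin 10); offset now 11 = byte 1 bit 3; 29 bits remain
Read 4: bits[11:23] width=12 -> value=3707 (bin 111001111011); offset now 23 = byte 2 bit 7; 17 bits remain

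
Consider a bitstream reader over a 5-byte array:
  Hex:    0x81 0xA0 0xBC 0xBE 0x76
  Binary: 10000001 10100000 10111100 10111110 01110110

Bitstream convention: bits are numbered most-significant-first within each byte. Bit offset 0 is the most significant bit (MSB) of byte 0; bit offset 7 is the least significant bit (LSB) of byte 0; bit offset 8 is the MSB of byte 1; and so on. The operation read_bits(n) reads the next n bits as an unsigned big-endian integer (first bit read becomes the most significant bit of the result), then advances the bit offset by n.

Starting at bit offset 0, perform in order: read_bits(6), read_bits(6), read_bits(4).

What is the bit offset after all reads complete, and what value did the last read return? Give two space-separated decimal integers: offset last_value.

Read 1: bits[0:6] width=6 -> value=32 (bin 100000); offset now 6 = byte 0 bit 6; 34 bits remain
Read 2: bits[6:12] width=6 -> value=26 (bin 011010); offset now 12 = byte 1 bit 4; 28 bits remain
Read 3: bits[12:16] width=4 -> value=0 (bin 0000); offset now 16 = byte 2 bit 0; 24 bits remain

Answer: 16 0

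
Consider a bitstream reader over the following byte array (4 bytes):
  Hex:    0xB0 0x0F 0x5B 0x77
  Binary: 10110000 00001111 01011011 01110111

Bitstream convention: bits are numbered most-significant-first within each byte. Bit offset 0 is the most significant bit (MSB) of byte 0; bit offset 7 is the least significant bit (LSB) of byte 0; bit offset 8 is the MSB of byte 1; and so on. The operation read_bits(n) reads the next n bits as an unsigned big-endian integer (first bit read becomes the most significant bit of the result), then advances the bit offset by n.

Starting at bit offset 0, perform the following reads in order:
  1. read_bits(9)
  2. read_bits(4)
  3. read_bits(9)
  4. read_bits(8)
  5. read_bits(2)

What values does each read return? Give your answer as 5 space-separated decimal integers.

Read 1: bits[0:9] width=9 -> value=352 (bin 101100000); offset now 9 = byte 1 bit 1; 23 bits remain
Read 2: bits[9:13] width=4 -> value=1 (bin 0001); offset now 13 = byte 1 bit 5; 19 bits remain
Read 3: bits[13:22] width=9 -> value=470 (bin 111010110); offset now 22 = byte 2 bit 6; 10 bits remain
Read 4: bits[22:30] width=8 -> value=221 (bin 11011101); offset now 30 = byte 3 bit 6; 2 bits remain
Read 5: bits[30:32] width=2 -> value=3 (bin 11); offset now 32 = byte 4 bit 0; 0 bits remain

Answer: 352 1 470 221 3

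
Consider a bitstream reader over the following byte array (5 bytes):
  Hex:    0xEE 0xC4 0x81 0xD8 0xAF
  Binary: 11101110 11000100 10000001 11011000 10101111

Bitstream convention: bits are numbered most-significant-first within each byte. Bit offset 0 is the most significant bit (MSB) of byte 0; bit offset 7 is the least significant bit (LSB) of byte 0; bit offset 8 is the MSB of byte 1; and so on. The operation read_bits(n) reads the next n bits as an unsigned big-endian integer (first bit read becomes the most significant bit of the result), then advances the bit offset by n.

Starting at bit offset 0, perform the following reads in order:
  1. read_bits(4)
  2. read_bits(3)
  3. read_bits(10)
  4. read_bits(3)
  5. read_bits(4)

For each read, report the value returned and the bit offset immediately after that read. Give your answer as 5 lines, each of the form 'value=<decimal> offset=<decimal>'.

Read 1: bits[0:4] width=4 -> value=14 (bin 1110); offset now 4 = byte 0 bit 4; 36 bits remain
Read 2: bits[4:7] width=3 -> value=7 (bin 111); offset now 7 = byte 0 bit 7; 33 bits remain
Read 3: bits[7:17] width=10 -> value=393 (bin 0110001001); offset now 17 = byte 2 bit 1; 23 bits remain
Read 4: bits[17:20] width=3 -> value=0 (bin 000); offset now 20 = byte 2 bit 4; 20 bits remain
Read 5: bits[20:24] width=4 -> value=1 (bin 0001); offset now 24 = byte 3 bit 0; 16 bits remain

Answer: value=14 offset=4
value=7 offset=7
value=393 offset=17
value=0 offset=20
value=1 offset=24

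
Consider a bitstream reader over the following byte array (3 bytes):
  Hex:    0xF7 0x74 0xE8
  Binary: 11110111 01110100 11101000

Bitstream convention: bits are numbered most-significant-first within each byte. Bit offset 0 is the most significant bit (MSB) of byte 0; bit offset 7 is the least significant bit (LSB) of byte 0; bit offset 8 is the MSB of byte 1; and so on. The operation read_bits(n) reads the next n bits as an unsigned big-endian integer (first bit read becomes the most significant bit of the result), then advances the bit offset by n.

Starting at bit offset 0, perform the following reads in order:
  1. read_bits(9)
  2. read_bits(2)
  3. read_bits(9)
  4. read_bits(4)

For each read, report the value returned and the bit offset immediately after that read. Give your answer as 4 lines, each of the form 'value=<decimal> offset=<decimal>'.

Read 1: bits[0:9] width=9 -> value=494 (bin 111101110); offset now 9 = byte 1 bit 1; 15 bits remain
Read 2: bits[9:11] width=2 -> value=3 (bin 11); offset now 11 = byte 1 bit 3; 13 bits remain
Read 3: bits[11:20] width=9 -> value=334 (bin 101001110); offset now 20 = byte 2 bit 4; 4 bits remain
Read 4: bits[20:24] width=4 -> value=8 (bin 1000); offset now 24 = byte 3 bit 0; 0 bits remain

Answer: value=494 offset=9
value=3 offset=11
value=334 offset=20
value=8 offset=24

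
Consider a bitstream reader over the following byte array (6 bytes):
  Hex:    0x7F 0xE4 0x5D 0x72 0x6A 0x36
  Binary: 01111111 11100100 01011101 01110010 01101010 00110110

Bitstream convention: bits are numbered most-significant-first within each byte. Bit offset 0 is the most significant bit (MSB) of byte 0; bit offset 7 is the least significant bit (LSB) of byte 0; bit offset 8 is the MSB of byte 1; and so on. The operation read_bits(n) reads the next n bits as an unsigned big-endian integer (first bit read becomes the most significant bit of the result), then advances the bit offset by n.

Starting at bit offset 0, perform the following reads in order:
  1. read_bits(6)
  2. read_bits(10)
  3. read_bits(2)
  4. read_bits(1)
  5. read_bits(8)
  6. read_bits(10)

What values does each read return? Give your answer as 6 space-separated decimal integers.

Answer: 31 996 1 0 235 589

Derivation:
Read 1: bits[0:6] width=6 -> value=31 (bin 011111); offset now 6 = byte 0 bit 6; 42 bits remain
Read 2: bits[6:16] width=10 -> value=996 (bin 1111100100); offset now 16 = byte 2 bit 0; 32 bits remain
Read 3: bits[16:18] width=2 -> value=1 (bin 01); offset now 18 = byte 2 bit 2; 30 bits remain
Read 4: bits[18:19] width=1 -> value=0 (bin 0); offset now 19 = byte 2 bit 3; 29 bits remain
Read 5: bits[19:27] width=8 -> value=235 (bin 11101011); offset now 27 = byte 3 bit 3; 21 bits remain
Read 6: bits[27:37] width=10 -> value=589 (bin 1001001101); offset now 37 = byte 4 bit 5; 11 bits remain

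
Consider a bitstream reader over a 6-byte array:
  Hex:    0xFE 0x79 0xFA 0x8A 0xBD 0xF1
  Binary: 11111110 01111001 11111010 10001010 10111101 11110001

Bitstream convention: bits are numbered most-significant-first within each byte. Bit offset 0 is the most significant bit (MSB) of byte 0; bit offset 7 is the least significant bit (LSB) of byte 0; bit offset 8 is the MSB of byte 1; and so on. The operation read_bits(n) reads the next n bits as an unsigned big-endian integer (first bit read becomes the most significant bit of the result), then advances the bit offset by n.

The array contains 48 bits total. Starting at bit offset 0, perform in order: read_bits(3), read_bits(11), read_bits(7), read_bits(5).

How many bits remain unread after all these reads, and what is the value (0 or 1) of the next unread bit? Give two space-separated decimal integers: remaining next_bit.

Read 1: bits[0:3] width=3 -> value=7 (bin 111); offset now 3 = byte 0 bit 3; 45 bits remain
Read 2: bits[3:14] width=11 -> value=1950 (bin 11110011110); offset now 14 = byte 1 bit 6; 34 bits remain
Read 3: bits[14:21] width=7 -> value=63 (bin 0111111); offset now 21 = byte 2 bit 5; 27 bits remain
Read 4: bits[21:26] width=5 -> value=10 (bin 01010); offset now 26 = byte 3 bit 2; 22 bits remain

Answer: 22 0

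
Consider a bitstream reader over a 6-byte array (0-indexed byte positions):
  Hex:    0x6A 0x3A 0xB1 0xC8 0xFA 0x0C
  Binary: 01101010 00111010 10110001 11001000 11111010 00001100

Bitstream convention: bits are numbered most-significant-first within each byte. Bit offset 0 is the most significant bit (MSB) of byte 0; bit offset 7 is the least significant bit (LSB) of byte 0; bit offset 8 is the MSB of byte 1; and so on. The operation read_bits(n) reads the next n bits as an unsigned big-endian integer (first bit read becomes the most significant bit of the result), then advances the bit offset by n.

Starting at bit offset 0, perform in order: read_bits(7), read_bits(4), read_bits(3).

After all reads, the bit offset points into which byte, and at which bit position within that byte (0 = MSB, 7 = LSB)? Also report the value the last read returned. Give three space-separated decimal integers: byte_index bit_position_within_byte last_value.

Answer: 1 6 6

Derivation:
Read 1: bits[0:7] width=7 -> value=53 (bin 0110101); offset now 7 = byte 0 bit 7; 41 bits remain
Read 2: bits[7:11] width=4 -> value=1 (bin 0001); offset now 11 = byte 1 bit 3; 37 bits remain
Read 3: bits[11:14] width=3 -> value=6 (bin 110); offset now 14 = byte 1 bit 6; 34 bits remain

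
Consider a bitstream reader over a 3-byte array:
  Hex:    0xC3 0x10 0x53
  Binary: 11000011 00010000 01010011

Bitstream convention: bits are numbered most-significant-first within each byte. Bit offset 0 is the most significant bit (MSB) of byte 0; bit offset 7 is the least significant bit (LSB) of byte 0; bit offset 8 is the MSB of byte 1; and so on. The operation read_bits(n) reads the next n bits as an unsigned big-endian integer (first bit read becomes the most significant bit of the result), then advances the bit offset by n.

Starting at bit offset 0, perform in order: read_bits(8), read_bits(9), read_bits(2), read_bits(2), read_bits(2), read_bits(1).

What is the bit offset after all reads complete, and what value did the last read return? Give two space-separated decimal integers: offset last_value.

Read 1: bits[0:8] width=8 -> value=195 (bin 11000011); offset now 8 = byte 1 bit 0; 16 bits remain
Read 2: bits[8:17] width=9 -> value=32 (bin 000100000); offset now 17 = byte 2 bit 1; 7 bits remain
Read 3: bits[17:19] width=2 -> value=2 (bin 10); offset now 19 = byte 2 bit 3; 5 bits remain
Read 4: bits[19:21] width=2 -> value=2 (bin 10); offset now 21 = byte 2 bit 5; 3 bits remain
Read 5: bits[21:23] width=2 -> value=1 (bin 01); offset now 23 = byte 2 bit 7; 1 bits remain
Read 6: bits[23:24] width=1 -> value=1 (bin 1); offset now 24 = byte 3 bit 0; 0 bits remain

Answer: 24 1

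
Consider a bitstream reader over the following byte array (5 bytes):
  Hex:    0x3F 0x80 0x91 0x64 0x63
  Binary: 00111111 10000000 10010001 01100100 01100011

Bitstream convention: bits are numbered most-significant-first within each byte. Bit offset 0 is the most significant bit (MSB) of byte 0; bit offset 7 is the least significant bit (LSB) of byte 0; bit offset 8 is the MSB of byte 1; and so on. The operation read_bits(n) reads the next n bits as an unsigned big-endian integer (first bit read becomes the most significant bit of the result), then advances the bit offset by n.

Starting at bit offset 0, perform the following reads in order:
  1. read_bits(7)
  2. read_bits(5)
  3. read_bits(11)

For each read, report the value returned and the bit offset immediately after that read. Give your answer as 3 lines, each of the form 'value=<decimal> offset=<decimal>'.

Answer: value=31 offset=7
value=24 offset=12
value=72 offset=23

Derivation:
Read 1: bits[0:7] width=7 -> value=31 (bin 0011111); offset now 7 = byte 0 bit 7; 33 bits remain
Read 2: bits[7:12] width=5 -> value=24 (bin 11000); offset now 12 = byte 1 bit 4; 28 bits remain
Read 3: bits[12:23] width=11 -> value=72 (bin 00001001000); offset now 23 = byte 2 bit 7; 17 bits remain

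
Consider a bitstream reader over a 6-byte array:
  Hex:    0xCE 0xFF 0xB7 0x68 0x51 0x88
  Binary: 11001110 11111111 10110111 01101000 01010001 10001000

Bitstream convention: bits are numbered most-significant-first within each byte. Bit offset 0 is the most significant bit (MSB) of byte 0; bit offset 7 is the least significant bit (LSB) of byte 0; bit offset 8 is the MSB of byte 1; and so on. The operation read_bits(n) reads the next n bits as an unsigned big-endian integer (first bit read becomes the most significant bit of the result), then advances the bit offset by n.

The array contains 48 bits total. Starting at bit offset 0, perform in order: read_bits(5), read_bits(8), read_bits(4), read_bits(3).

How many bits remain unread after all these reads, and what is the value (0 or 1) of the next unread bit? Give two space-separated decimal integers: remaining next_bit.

Read 1: bits[0:5] width=5 -> value=25 (bin 11001); offset now 5 = byte 0 bit 5; 43 bits remain
Read 2: bits[5:13] width=8 -> value=223 (bin 11011111); offset now 13 = byte 1 bit 5; 35 bits remain
Read 3: bits[13:17] width=4 -> value=15 (bin 1111); offset now 17 = byte 2 bit 1; 31 bits remain
Read 4: bits[17:20] width=3 -> value=3 (bin 011); offset now 20 = byte 2 bit 4; 28 bits remain

Answer: 28 0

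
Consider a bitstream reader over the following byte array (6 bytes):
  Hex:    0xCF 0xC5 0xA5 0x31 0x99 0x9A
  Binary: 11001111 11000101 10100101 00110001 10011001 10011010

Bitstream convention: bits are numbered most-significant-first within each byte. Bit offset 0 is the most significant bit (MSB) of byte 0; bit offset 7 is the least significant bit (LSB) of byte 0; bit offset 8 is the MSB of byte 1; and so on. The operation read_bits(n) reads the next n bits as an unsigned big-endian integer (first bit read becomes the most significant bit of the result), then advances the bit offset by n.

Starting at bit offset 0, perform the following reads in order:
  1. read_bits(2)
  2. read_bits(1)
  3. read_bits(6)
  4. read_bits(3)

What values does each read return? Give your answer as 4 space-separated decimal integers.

Answer: 3 0 31 4

Derivation:
Read 1: bits[0:2] width=2 -> value=3 (bin 11); offset now 2 = byte 0 bit 2; 46 bits remain
Read 2: bits[2:3] width=1 -> value=0 (bin 0); offset now 3 = byte 0 bit 3; 45 bits remain
Read 3: bits[3:9] width=6 -> value=31 (bin 011111); offset now 9 = byte 1 bit 1; 39 bits remain
Read 4: bits[9:12] width=3 -> value=4 (bin 100); offset now 12 = byte 1 bit 4; 36 bits remain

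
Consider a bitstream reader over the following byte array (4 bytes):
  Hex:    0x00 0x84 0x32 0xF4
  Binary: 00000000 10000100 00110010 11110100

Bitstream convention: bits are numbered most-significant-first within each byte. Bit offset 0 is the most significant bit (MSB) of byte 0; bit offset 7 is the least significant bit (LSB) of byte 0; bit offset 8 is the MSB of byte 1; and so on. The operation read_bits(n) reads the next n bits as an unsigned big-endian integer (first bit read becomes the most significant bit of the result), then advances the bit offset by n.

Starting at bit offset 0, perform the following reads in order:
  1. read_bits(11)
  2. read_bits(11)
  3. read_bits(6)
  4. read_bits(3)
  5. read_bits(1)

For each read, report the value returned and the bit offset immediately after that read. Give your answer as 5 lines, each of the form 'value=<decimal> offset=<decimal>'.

Read 1: bits[0:11] width=11 -> value=4 (bin 00000000100); offset now 11 = byte 1 bit 3; 21 bits remain
Read 2: bits[11:22] width=11 -> value=268 (bin 00100001100); offset now 22 = byte 2 bit 6; 10 bits remain
Read 3: bits[22:28] width=6 -> value=47 (bin 101111); offset now 28 = byte 3 bit 4; 4 bits remain
Read 4: bits[28:31] width=3 -> value=2 (bin 010); offset now 31 = byte 3 bit 7; 1 bits remain
Read 5: bits[31:32] width=1 -> value=0 (bin 0); offset now 32 = byte 4 bit 0; 0 bits remain

Answer: value=4 offset=11
value=268 offset=22
value=47 offset=28
value=2 offset=31
value=0 offset=32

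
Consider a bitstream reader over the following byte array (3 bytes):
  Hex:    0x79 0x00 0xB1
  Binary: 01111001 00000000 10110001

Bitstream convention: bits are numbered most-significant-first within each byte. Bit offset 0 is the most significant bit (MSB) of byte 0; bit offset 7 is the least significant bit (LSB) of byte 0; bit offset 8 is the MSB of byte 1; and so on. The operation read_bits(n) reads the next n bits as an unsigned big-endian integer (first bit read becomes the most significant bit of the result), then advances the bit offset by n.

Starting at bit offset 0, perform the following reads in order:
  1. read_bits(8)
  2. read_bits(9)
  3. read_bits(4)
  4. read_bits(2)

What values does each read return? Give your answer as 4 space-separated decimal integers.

Read 1: bits[0:8] width=8 -> value=121 (bin 01111001); offset now 8 = byte 1 bit 0; 16 bits remain
Read 2: bits[8:17] width=9 -> value=1 (bin 000000001); offset now 17 = byte 2 bit 1; 7 bits remain
Read 3: bits[17:21] width=4 -> value=6 (bin 0110); offset now 21 = byte 2 bit 5; 3 bits remain
Read 4: bits[21:23] width=2 -> value=0 (bin 00); offset now 23 = byte 2 bit 7; 1 bits remain

Answer: 121 1 6 0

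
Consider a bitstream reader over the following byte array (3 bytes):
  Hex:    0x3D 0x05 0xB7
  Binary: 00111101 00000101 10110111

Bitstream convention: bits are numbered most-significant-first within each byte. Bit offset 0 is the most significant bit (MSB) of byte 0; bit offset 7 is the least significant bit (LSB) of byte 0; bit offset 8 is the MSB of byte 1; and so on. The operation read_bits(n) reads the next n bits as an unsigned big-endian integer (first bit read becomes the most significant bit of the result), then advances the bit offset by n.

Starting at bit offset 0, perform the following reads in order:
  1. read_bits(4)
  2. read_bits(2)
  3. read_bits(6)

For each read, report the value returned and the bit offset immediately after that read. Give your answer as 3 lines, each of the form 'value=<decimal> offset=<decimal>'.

Answer: value=3 offset=4
value=3 offset=6
value=16 offset=12

Derivation:
Read 1: bits[0:4] width=4 -> value=3 (bin 0011); offset now 4 = byte 0 bit 4; 20 bits remain
Read 2: bits[4:6] width=2 -> value=3 (bin 11); offset now 6 = byte 0 bit 6; 18 bits remain
Read 3: bits[6:12] width=6 -> value=16 (bin 010000); offset now 12 = byte 1 bit 4; 12 bits remain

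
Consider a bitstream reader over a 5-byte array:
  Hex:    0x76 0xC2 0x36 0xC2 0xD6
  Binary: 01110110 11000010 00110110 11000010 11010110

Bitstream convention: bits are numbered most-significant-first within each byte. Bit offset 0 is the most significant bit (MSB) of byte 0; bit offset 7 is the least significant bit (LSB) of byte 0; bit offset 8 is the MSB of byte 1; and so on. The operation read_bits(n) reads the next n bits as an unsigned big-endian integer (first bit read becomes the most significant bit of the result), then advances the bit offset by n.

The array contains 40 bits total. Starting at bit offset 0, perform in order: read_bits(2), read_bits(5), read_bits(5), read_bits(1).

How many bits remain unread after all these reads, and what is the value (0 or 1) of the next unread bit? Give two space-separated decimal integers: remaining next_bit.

Read 1: bits[0:2] width=2 -> value=1 (bin 01); offset now 2 = byte 0 bit 2; 38 bits remain
Read 2: bits[2:7] width=5 -> value=27 (bin 11011); offset now 7 = byte 0 bit 7; 33 bits remain
Read 3: bits[7:12] width=5 -> value=12 (bin 01100); offset now 12 = byte 1 bit 4; 28 bits remain
Read 4: bits[12:13] width=1 -> value=0 (bin 0); offset now 13 = byte 1 bit 5; 27 bits remain

Answer: 27 0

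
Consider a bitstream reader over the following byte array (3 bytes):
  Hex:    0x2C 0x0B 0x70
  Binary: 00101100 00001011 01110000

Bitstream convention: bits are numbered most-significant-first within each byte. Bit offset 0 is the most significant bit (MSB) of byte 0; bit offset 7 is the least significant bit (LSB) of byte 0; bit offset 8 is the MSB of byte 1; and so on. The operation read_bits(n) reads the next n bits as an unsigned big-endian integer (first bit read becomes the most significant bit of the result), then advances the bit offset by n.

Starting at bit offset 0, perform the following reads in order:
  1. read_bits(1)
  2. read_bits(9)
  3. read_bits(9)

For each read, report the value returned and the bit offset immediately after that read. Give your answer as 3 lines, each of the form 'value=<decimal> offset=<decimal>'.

Answer: value=0 offset=1
value=176 offset=10
value=91 offset=19

Derivation:
Read 1: bits[0:1] width=1 -> value=0 (bin 0); offset now 1 = byte 0 bit 1; 23 bits remain
Read 2: bits[1:10] width=9 -> value=176 (bin 010110000); offset now 10 = byte 1 bit 2; 14 bits remain
Read 3: bits[10:19] width=9 -> value=91 (bin 001011011); offset now 19 = byte 2 bit 3; 5 bits remain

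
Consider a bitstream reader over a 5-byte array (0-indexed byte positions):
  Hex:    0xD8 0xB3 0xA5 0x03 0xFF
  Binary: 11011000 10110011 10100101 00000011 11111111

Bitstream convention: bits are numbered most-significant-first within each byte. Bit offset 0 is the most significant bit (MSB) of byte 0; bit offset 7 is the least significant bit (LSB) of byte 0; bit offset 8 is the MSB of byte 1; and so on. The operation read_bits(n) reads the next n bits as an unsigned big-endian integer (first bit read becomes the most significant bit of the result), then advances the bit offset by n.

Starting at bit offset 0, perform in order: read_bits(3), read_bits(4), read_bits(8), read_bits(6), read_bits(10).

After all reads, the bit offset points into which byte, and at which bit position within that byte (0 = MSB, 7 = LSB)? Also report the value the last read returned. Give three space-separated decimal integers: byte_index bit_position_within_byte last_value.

Answer: 3 7 641

Derivation:
Read 1: bits[0:3] width=3 -> value=6 (bin 110); offset now 3 = byte 0 bit 3; 37 bits remain
Read 2: bits[3:7] width=4 -> value=12 (bin 1100); offset now 7 = byte 0 bit 7; 33 bits remain
Read 3: bits[7:15] width=8 -> value=89 (bin 01011001); offset now 15 = byte 1 bit 7; 25 bits remain
Read 4: bits[15:21] width=6 -> value=52 (bin 110100); offset now 21 = byte 2 bit 5; 19 bits remain
Read 5: bits[21:31] width=10 -> value=641 (bin 1010000001); offset now 31 = byte 3 bit 7; 9 bits remain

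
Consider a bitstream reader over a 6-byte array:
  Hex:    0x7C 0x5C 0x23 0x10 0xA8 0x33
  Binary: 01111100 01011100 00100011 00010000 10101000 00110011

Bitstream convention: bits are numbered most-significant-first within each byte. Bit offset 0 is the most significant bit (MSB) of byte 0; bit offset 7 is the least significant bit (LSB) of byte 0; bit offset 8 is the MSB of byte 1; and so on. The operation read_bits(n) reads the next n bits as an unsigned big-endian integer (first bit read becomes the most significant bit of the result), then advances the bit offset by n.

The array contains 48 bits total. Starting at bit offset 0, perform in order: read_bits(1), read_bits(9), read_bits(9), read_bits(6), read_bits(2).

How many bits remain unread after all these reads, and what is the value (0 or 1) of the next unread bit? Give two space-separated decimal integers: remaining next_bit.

Read 1: bits[0:1] width=1 -> value=0 (bin 0); offset now 1 = byte 0 bit 1; 47 bits remain
Read 2: bits[1:10] width=9 -> value=497 (bin 111110001); offset now 10 = byte 1 bit 2; 38 bits remain
Read 3: bits[10:19] width=9 -> value=225 (bin 011100001); offset now 19 = byte 2 bit 3; 29 bits remain
Read 4: bits[19:25] width=6 -> value=6 (bin 000110); offset now 25 = byte 3 bit 1; 23 bits remain
Read 5: bits[25:27] width=2 -> value=0 (bin 00); offset now 27 = byte 3 bit 3; 21 bits remain

Answer: 21 1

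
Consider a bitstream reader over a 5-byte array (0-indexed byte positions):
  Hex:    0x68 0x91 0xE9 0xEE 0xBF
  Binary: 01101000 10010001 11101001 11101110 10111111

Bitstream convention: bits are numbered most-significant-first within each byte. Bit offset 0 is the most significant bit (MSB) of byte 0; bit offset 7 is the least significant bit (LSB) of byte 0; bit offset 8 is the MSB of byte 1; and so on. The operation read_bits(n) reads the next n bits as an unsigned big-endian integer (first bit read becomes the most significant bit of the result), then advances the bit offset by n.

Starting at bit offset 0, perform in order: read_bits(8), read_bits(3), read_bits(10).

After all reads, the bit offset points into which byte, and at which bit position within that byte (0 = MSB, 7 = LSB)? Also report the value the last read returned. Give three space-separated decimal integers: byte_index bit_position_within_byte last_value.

Answer: 2 5 573

Derivation:
Read 1: bits[0:8] width=8 -> value=104 (bin 01101000); offset now 8 = byte 1 bit 0; 32 bits remain
Read 2: bits[8:11] width=3 -> value=4 (bin 100); offset now 11 = byte 1 bit 3; 29 bits remain
Read 3: bits[11:21] width=10 -> value=573 (bin 1000111101); offset now 21 = byte 2 bit 5; 19 bits remain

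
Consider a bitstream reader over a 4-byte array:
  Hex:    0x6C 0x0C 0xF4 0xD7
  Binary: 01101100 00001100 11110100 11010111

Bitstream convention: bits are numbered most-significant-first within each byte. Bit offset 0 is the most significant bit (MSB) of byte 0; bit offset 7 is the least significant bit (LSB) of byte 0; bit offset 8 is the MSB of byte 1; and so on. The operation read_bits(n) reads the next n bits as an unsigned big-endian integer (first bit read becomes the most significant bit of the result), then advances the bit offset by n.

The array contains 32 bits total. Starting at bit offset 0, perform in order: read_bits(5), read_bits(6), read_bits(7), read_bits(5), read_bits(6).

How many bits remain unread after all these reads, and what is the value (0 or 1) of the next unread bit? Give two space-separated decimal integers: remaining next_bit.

Read 1: bits[0:5] width=5 -> value=13 (bin 01101); offset now 5 = byte 0 bit 5; 27 bits remain
Read 2: bits[5:11] width=6 -> value=32 (bin 100000); offset now 11 = byte 1 bit 3; 21 bits remain
Read 3: bits[11:18] width=7 -> value=51 (bin 0110011); offset now 18 = byte 2 bit 2; 14 bits remain
Read 4: bits[18:23] width=5 -> value=26 (bin 11010); offset now 23 = byte 2 bit 7; 9 bits remain
Read 5: bits[23:29] width=6 -> value=26 (bin 011010); offset now 29 = byte 3 bit 5; 3 bits remain

Answer: 3 1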